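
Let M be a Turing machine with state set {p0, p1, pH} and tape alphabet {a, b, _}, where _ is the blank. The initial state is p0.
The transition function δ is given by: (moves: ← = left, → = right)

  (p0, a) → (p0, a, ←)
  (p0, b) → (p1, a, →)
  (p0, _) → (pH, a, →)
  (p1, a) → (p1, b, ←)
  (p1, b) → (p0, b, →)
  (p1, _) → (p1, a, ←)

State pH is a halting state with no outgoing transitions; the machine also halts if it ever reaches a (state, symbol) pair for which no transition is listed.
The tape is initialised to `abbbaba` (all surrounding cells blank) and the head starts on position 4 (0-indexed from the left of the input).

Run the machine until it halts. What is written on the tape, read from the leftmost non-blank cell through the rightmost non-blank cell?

abbababa

state=p0 head=4 tape=abbb[a]ba__   (p0,a)→(p0,a,←)
state=p0 head=3 tape=abb[b]aba__   (p0,b)→(p1,a,→)
state=p1 head=4 tape=abba[a]ba__   (p1,a)→(p1,b,←)
state=p1 head=3 tape=abb[a]bba__   (p1,a)→(p1,b,←)
state=p1 head=2 tape=ab[b]bbba__   (p1,b)→(p0,b,→)
state=p0 head=3 tape=abb[b]bba__   (p0,b)→(p1,a,→)
state=p1 head=4 tape=abba[b]ba__   (p1,b)→(p0,b,→)
state=p0 head=5 tape=abbab[b]a__   (p0,b)→(p1,a,→)
state=p1 head=6 tape=abbaba[a]__   (p1,a)→(p1,b,←)
state=p1 head=5 tape=abbab[a]b__   (p1,a)→(p1,b,←)
state=p1 head=4 tape=abba[b]bb__   (p1,b)→(p0,b,→)
state=p0 head=5 tape=abbab[b]b__   (p0,b)→(p1,a,→)
state=p1 head=6 tape=abbaba[b]__   (p1,b)→(p0,b,→)
state=p0 head=7 tape=abbabab[_]_   (p0,_)→(pH,a,→)
state=pH head=8 tape=abbababa[_]
The non-blank tape span at halt is abbababa.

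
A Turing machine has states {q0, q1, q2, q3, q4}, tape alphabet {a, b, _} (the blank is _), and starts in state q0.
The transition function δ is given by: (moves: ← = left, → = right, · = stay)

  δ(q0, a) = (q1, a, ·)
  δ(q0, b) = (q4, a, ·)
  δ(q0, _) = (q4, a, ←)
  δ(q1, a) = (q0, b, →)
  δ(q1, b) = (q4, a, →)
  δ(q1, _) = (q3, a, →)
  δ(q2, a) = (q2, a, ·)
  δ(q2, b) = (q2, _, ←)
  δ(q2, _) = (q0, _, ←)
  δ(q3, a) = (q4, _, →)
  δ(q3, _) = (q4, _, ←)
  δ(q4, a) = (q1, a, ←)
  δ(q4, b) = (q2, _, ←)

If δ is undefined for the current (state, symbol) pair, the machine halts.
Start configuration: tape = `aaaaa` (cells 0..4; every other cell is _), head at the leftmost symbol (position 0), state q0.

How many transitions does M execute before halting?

18

state=q0 head=0 tape=___[a]aaaa_   (q0,a)→(q1,a,·)
state=q1 head=0 tape=___[a]aaaa_   (q1,a)→(q0,b,→)
state=q0 head=1 tape=___b[a]aaa_   (q0,a)→(q1,a,·)
state=q1 head=1 tape=___b[a]aaa_   (q1,a)→(q0,b,→)
state=q0 head=2 tape=___bb[a]aa_   (q0,a)→(q1,a,·)
state=q1 head=2 tape=___bb[a]aa_   (q1,a)→(q0,b,→)
state=q0 head=3 tape=___bbb[a]a_   (q0,a)→(q1,a,·)
state=q1 head=3 tape=___bbb[a]a_   (q1,a)→(q0,b,→)
state=q0 head=4 tape=___bbbb[a]_   (q0,a)→(q1,a,·)
state=q1 head=4 tape=___bbbb[a]_   (q1,a)→(q0,b,→)
state=q0 head=5 tape=___bbbbb[_]   (q0,_)→(q4,a,←)
state=q4 head=4 tape=___bbbb[b]a   (q4,b)→(q2,_,←)
state=q2 head=3 tape=___bbb[b]_a   (q2,b)→(q2,_,←)
state=q2 head=2 tape=___bb[b]__a   (q2,b)→(q2,_,←)
state=q2 head=1 tape=___b[b]___a   (q2,b)→(q2,_,←)
state=q2 head=0 tape=___[b]____a   (q2,b)→(q2,_,←)
state=q2 head=-1 tape=__[_]_____a   (q2,_)→(q0,_,←)
state=q0 head=-2 tape=_[_]______a   (q0,_)→(q4,a,←)
state=q4 head=-3 tape=[_]a______a
M halts after 18 transitions.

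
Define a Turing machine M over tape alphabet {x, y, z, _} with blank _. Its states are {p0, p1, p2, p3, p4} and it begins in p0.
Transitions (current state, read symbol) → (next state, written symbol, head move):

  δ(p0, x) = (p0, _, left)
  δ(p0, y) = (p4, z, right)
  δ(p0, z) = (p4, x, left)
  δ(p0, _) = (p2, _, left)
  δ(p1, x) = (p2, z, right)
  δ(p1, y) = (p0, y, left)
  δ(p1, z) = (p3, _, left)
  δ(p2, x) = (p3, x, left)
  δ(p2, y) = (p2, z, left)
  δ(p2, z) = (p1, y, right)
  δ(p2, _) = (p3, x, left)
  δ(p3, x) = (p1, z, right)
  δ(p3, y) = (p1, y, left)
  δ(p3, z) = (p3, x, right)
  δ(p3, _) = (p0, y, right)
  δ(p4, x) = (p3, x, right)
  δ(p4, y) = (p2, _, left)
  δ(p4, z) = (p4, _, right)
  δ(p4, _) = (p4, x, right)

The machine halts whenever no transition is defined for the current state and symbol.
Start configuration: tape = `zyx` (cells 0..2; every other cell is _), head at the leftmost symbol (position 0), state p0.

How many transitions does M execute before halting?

14

p0 | __[z]yx   read z → write x, move left, go to p4
p4 | _[_]xyx   read _ → write x, move right, go to p4
p4 | _x[x]yx   read x → write x, move right, go to p3
p3 | _xx[y]x   read y → write y, move left, go to p1
p1 | _x[x]yx   read x → write z, move right, go to p2
p2 | _xz[y]x   read y → write z, move left, go to p2
p2 | _x[z]zx   read z → write y, move right, go to p1
p1 | _xy[z]x   read z → write _, move left, go to p3
p3 | _x[y]_x   read y → write y, move left, go to p1
p1 | _[x]y_x   read x → write z, move right, go to p2
p2 | _z[y]_x   read y → write z, move left, go to p2
p2 | _[z]z_x   read z → write y, move right, go to p1
p1 | _y[z]_x   read z → write _, move left, go to p3
p3 | _[y]__x   read y → write y, move left, go to p1
p1 | [_]y__x
M halts after 14 transitions.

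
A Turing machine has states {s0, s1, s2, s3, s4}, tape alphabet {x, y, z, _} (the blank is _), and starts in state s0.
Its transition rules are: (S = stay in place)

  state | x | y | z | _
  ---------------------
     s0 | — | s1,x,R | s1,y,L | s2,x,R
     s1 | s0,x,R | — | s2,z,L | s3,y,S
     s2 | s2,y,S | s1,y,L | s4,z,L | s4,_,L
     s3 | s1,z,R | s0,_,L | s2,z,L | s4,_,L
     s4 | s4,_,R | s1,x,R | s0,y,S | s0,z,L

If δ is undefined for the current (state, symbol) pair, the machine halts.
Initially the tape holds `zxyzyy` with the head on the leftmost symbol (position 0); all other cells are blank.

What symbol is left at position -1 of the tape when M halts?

x

state=s0 head=0 tape=__[z]xyzyy   (s0,z)→(s1,y,L)
state=s1 head=-1 tape=_[_]yxyzyy   (s1,_)→(s3,y,S)
state=s3 head=-1 tape=_[y]yxyzyy   (s3,y)→(s0,_,L)
state=s0 head=-2 tape=[_]_yxyzyy   (s0,_)→(s2,x,R)
state=s2 head=-1 tape=x[_]yxyzyy   (s2,_)→(s4,_,L)
state=s4 head=-2 tape=[x]_yxyzyy   (s4,x)→(s4,_,R)
state=s4 head=-1 tape=_[_]yxyzyy   (s4,_)→(s0,z,L)
state=s0 head=-2 tape=[_]zyxyzyy   (s0,_)→(s2,x,R)
state=s2 head=-1 tape=x[z]yxyzyy   (s2,z)→(s4,z,L)
state=s4 head=-2 tape=[x]zyxyzyy   (s4,x)→(s4,_,R)
state=s4 head=-1 tape=_[z]yxyzyy   (s4,z)→(s0,y,S)
state=s0 head=-1 tape=_[y]yxyzyy   (s0,y)→(s1,x,R)
state=s1 head=0 tape=_x[y]xyzyy
Cell -1 holds x when M halts.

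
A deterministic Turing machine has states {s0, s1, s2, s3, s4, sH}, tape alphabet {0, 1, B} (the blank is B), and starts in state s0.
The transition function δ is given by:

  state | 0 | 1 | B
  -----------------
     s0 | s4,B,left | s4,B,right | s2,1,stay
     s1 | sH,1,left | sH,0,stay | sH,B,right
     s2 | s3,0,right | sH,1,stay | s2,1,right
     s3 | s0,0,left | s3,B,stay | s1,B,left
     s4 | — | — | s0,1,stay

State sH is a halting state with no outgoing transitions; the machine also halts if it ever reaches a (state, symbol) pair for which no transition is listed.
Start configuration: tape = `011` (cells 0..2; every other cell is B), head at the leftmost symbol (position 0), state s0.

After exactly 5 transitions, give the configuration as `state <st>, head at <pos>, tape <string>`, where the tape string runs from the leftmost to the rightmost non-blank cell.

state=s0 head=0 tape=B[0]11   (s0,0)→(s4,B,left)
state=s4 head=-1 tape=[B]B11   (s4,B)→(s0,1,stay)
state=s0 head=-1 tape=[1]B11   (s0,1)→(s4,B,right)
state=s4 head=0 tape=B[B]11   (s4,B)→(s0,1,stay)
state=s0 head=0 tape=B[1]11   (s0,1)→(s4,B,right)
state=s4 head=1 tape=BB[1]1
After 5 steps: state s4, head at 1, tape 11.

state s4, head at 1, tape 11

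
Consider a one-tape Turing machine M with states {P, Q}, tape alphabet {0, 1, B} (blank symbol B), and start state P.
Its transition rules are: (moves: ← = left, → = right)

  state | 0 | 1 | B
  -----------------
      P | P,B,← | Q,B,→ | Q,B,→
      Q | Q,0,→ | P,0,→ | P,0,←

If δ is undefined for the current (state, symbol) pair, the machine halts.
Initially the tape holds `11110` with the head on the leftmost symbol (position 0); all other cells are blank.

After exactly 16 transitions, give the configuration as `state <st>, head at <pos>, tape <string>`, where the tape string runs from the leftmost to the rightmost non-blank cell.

state Q, head at 4, tape 0B00

P | [1]1110   read 1 → write B, move →, go to Q
Q | B[1]110   read 1 → write 0, move →, go to P
P | B0[1]10   read 1 → write B, move →, go to Q
Q | B0B[1]0   read 1 → write 0, move →, go to P
P | B0B0[0]   read 0 → write B, move ←, go to P
P | B0B[0]B   read 0 → write B, move ←, go to P
P | B0[B]BB   read B → write B, move →, go to Q
Q | B0B[B]B   read B → write 0, move ←, go to P
P | B0[B]0B   read B → write B, move →, go to Q
Q | B0B[0]B   read 0 → write 0, move →, go to Q
Q | B0B0[B]   read B → write 0, move ←, go to P
P | B0B[0]0   read 0 → write B, move ←, go to P
P | B0[B]B0   read B → write B, move →, go to Q
Q | B0B[B]0   read B → write 0, move ←, go to P
P | B0[B]00   read B → write B, move →, go to Q
Q | B0B[0]0   read 0 → write 0, move →, go to Q
Q | B0B0[0]
After 16 steps: state Q, head at 4, tape 0B00.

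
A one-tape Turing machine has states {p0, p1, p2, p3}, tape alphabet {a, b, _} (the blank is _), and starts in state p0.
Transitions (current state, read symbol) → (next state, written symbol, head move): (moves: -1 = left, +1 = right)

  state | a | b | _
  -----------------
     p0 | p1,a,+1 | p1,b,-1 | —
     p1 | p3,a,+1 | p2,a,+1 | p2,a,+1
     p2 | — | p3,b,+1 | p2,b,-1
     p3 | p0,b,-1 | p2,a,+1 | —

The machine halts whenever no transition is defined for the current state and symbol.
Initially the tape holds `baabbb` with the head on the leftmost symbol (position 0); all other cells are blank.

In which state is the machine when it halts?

p2

state=p0 head=0 tape=_[b]aabbb_   (p0,b)→(p1,b,-1)
state=p1 head=-1 tape=[_]baabbb_   (p1,_)→(p2,a,+1)
state=p2 head=0 tape=a[b]aabbb_   (p2,b)→(p3,b,+1)
state=p3 head=1 tape=ab[a]abbb_   (p3,a)→(p0,b,-1)
state=p0 head=0 tape=a[b]babbb_   (p0,b)→(p1,b,-1)
state=p1 head=-1 tape=[a]bbabbb_   (p1,a)→(p3,a,+1)
state=p3 head=0 tape=a[b]babbb_   (p3,b)→(p2,a,+1)
state=p2 head=1 tape=aa[b]abbb_   (p2,b)→(p3,b,+1)
state=p3 head=2 tape=aab[a]bbb_   (p3,a)→(p0,b,-1)
state=p0 head=1 tape=aa[b]bbbb_   (p0,b)→(p1,b,-1)
state=p1 head=0 tape=a[a]bbbbb_   (p1,a)→(p3,a,+1)
state=p3 head=1 tape=aa[b]bbbb_   (p3,b)→(p2,a,+1)
state=p2 head=2 tape=aaa[b]bbb_   (p2,b)→(p3,b,+1)
state=p3 head=3 tape=aaab[b]bb_   (p3,b)→(p2,a,+1)
state=p2 head=4 tape=aaaba[b]b_   (p2,b)→(p3,b,+1)
state=p3 head=5 tape=aaabab[b]_   (p3,b)→(p2,a,+1)
state=p2 head=6 tape=aaababa[_]   (p2,_)→(p2,b,-1)
state=p2 head=5 tape=aaabab[a]b
No transition is defined for (p2, a); M halts in state p2.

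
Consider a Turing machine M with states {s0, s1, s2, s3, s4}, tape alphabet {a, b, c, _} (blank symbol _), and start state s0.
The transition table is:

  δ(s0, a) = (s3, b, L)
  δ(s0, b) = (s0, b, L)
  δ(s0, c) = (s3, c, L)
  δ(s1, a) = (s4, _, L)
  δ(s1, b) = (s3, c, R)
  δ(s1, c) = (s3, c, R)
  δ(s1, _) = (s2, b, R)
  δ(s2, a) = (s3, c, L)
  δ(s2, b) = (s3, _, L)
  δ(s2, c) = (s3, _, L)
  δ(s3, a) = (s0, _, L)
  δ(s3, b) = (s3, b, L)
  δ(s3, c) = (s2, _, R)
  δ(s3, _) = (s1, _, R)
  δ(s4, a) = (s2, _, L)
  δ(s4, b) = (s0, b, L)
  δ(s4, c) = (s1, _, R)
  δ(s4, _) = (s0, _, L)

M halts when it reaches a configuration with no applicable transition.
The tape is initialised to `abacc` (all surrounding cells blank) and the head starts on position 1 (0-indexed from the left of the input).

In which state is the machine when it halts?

s2

s0 | _a[b]acc__   read b → write b, move L, go to s0
s0 | _[a]bacc__   read a → write b, move L, go to s3
s3 | [_]bbacc__   read _ → write _, move R, go to s1
s1 | _[b]bacc__   read b → write c, move R, go to s3
s3 | _c[b]acc__   read b → write b, move L, go to s3
s3 | _[c]bacc__   read c → write _, move R, go to s2
s2 | __[b]acc__   read b → write _, move L, go to s3
s3 | _[_]_acc__   read _ → write _, move R, go to s1
s1 | __[_]acc__   read _ → write b, move R, go to s2
s2 | __b[a]cc__   read a → write c, move L, go to s3
s3 | __[b]ccc__   read b → write b, move L, go to s3
s3 | _[_]bccc__   read _ → write _, move R, go to s1
s1 | __[b]ccc__   read b → write c, move R, go to s3
s3 | __c[c]cc__   read c → write _, move R, go to s2
s2 | __c_[c]c__   read c → write _, move L, go to s3
s3 | __c[_]_c__   read _ → write _, move R, go to s1
s1 | __c_[_]c__   read _ → write b, move R, go to s2
s2 | __c_b[c]__   read c → write _, move L, go to s3
s3 | __c_[b]___   read b → write b, move L, go to s3
s3 | __c[_]b___   read _ → write _, move R, go to s1
s1 | __c_[b]___   read b → write c, move R, go to s3
s3 | __c_c[_]__   read _ → write _, move R, go to s1
s1 | __c_c_[_]_   read _ → write b, move R, go to s2
s2 | __c_c_b[_]
No transition is defined for (s2, _); M halts in state s2.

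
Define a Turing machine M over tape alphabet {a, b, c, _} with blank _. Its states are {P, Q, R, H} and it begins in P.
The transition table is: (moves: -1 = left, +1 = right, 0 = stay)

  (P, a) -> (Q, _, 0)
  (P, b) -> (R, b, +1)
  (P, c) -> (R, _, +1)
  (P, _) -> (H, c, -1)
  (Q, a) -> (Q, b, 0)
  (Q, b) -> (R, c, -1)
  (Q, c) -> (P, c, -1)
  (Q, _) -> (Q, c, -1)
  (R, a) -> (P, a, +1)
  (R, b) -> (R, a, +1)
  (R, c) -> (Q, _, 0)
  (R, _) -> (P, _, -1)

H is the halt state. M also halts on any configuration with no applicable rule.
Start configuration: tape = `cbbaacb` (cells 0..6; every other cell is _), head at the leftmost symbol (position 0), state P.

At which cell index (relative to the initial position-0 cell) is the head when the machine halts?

-2

P | __[c]bbaacb   read c → write _, move +1, go to R
R | ___[b]baacb   read b → write a, move +1, go to R
R | ___a[b]aacb   read b → write a, move +1, go to R
R | ___aa[a]acb   read a → write a, move +1, go to P
P | ___aaa[a]cb   read a → write _, move 0, go to Q
Q | ___aaa[_]cb   read _ → write c, move -1, go to Q
Q | ___aa[a]ccb   read a → write b, move 0, go to Q
Q | ___aa[b]ccb   read b → write c, move -1, go to R
R | ___a[a]cccb   read a → write a, move +1, go to P
P | ___aa[c]ccb   read c → write _, move +1, go to R
R | ___aa_[c]cb   read c → write _, move 0, go to Q
Q | ___aa_[_]cb   read _ → write c, move -1, go to Q
Q | ___aa[_]ccb   read _ → write c, move -1, go to Q
Q | ___a[a]cccb   read a → write b, move 0, go to Q
Q | ___a[b]cccb   read b → write c, move -1, go to R
R | ___[a]ccccb   read a → write a, move +1, go to P
P | ___a[c]cccb   read c → write _, move +1, go to R
R | ___a_[c]ccb   read c → write _, move 0, go to Q
Q | ___a_[_]ccb   read _ → write c, move -1, go to Q
Q | ___a[_]cccb   read _ → write c, move -1, go to Q
Q | ___[a]ccccb   read a → write b, move 0, go to Q
Q | ___[b]ccccb   read b → write c, move -1, go to R
R | __[_]cccccb   read _ → write _, move -1, go to P
P | _[_]_cccccb   read _ → write c, move -1, go to H
H | [_]c_cccccb
At halt the head is at cell -2.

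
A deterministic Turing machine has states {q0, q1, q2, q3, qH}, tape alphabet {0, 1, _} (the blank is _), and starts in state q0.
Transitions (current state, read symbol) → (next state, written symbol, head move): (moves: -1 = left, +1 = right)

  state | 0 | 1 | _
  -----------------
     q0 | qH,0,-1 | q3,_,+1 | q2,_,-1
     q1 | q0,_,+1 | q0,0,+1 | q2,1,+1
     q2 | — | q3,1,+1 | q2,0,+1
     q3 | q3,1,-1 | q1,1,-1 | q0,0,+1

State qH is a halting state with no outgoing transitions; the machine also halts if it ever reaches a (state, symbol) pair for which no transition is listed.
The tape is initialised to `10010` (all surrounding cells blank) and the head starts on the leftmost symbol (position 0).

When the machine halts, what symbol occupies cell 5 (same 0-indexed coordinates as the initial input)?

0

state=q0 head=0 tape=[1]0010__   (q0,1)→(q3,_,+1)
state=q3 head=1 tape=_[0]010__   (q3,0)→(q3,1,-1)
state=q3 head=0 tape=[_]1010__   (q3,_)→(q0,0,+1)
state=q0 head=1 tape=0[1]010__   (q0,1)→(q3,_,+1)
state=q3 head=2 tape=0_[0]10__   (q3,0)→(q3,1,-1)
state=q3 head=1 tape=0[_]110__   (q3,_)→(q0,0,+1)
state=q0 head=2 tape=00[1]10__   (q0,1)→(q3,_,+1)
state=q3 head=3 tape=00_[1]0__   (q3,1)→(q1,1,-1)
state=q1 head=2 tape=00[_]10__   (q1,_)→(q2,1,+1)
state=q2 head=3 tape=001[1]0__   (q2,1)→(q3,1,+1)
state=q3 head=4 tape=0011[0]__   (q3,0)→(q3,1,-1)
state=q3 head=3 tape=001[1]1__   (q3,1)→(q1,1,-1)
state=q1 head=2 tape=00[1]11__   (q1,1)→(q0,0,+1)
state=q0 head=3 tape=000[1]1__   (q0,1)→(q3,_,+1)
state=q3 head=4 tape=000_[1]__   (q3,1)→(q1,1,-1)
state=q1 head=3 tape=000[_]1__   (q1,_)→(q2,1,+1)
state=q2 head=4 tape=0001[1]__   (q2,1)→(q3,1,+1)
state=q3 head=5 tape=00011[_]_   (q3,_)→(q0,0,+1)
state=q0 head=6 tape=000110[_]   (q0,_)→(q2,_,-1)
state=q2 head=5 tape=00011[0]_
Cell 5 holds 0 when M halts.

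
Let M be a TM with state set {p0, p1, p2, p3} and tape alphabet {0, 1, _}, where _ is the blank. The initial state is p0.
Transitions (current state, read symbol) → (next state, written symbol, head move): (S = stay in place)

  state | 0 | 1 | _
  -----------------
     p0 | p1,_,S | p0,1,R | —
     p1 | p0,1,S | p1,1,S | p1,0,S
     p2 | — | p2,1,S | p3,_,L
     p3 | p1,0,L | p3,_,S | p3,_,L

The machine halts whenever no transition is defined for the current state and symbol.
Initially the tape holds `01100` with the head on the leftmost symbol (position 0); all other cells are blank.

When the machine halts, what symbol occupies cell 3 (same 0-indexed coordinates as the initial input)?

1

state=p0 head=0 tape=[0]1100_   (p0,0)→(p1,_,S)
state=p1 head=0 tape=[_]1100_   (p1,_)→(p1,0,S)
state=p1 head=0 tape=[0]1100_   (p1,0)→(p0,1,S)
state=p0 head=0 tape=[1]1100_   (p0,1)→(p0,1,R)
state=p0 head=1 tape=1[1]100_   (p0,1)→(p0,1,R)
state=p0 head=2 tape=11[1]00_   (p0,1)→(p0,1,R)
state=p0 head=3 tape=111[0]0_   (p0,0)→(p1,_,S)
state=p1 head=3 tape=111[_]0_   (p1,_)→(p1,0,S)
state=p1 head=3 tape=111[0]0_   (p1,0)→(p0,1,S)
state=p0 head=3 tape=111[1]0_   (p0,1)→(p0,1,R)
state=p0 head=4 tape=1111[0]_   (p0,0)→(p1,_,S)
state=p1 head=4 tape=1111[_]_   (p1,_)→(p1,0,S)
state=p1 head=4 tape=1111[0]_   (p1,0)→(p0,1,S)
state=p0 head=4 tape=1111[1]_   (p0,1)→(p0,1,R)
state=p0 head=5 tape=11111[_]
Cell 3 holds 1 when M halts.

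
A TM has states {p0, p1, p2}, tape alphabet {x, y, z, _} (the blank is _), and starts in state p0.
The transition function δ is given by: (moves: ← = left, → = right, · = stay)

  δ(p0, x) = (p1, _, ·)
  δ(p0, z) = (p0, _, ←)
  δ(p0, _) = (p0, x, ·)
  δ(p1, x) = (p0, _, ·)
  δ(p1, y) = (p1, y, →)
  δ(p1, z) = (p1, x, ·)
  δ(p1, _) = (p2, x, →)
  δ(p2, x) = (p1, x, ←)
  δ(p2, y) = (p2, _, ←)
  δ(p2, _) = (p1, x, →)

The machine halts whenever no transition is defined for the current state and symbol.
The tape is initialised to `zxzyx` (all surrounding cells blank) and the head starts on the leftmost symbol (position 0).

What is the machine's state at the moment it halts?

state=p0 head=0 tape=_[z]xzyx   (p0,z)→(p0,_,←)
state=p0 head=-1 tape=[_]_xzyx   (p0,_)→(p0,x,·)
state=p0 head=-1 tape=[x]_xzyx   (p0,x)→(p1,_,·)
state=p1 head=-1 tape=[_]_xzyx   (p1,_)→(p2,x,→)
state=p2 head=0 tape=x[_]xzyx   (p2,_)→(p1,x,→)
state=p1 head=1 tape=xx[x]zyx   (p1,x)→(p0,_,·)
state=p0 head=1 tape=xx[_]zyx   (p0,_)→(p0,x,·)
state=p0 head=1 tape=xx[x]zyx   (p0,x)→(p1,_,·)
state=p1 head=1 tape=xx[_]zyx   (p1,_)→(p2,x,→)
state=p2 head=2 tape=xxx[z]yx
No transition is defined for (p2, z); M halts in state p2.

p2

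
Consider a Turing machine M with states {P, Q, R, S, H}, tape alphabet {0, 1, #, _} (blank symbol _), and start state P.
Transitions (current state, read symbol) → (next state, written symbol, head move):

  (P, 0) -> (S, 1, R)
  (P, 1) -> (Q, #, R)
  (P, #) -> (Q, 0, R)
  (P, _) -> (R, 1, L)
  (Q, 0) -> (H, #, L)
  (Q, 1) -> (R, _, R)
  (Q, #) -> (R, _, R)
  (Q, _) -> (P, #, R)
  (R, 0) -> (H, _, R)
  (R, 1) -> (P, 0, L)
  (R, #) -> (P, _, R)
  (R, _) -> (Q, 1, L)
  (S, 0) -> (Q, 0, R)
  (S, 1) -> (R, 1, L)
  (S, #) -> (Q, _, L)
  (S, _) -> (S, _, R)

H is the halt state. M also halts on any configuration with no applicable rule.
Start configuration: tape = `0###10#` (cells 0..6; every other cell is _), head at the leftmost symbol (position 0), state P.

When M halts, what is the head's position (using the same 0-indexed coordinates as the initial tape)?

4

P | [0]###10#   read 0 → write 1, move R, go to S
S | 1[#]##10#   read # → write _, move L, go to Q
Q | [1]_##10#   read 1 → write _, move R, go to R
R | _[_]##10#   read _ → write 1, move L, go to Q
Q | [_]1##10#   read _ → write #, move R, go to P
P | #[1]##10#   read 1 → write #, move R, go to Q
Q | ##[#]#10#   read # → write _, move R, go to R
R | ##_[#]10#   read # → write _, move R, go to P
P | ##__[1]0#   read 1 → write #, move R, go to Q
Q | ##__#[0]#   read 0 → write #, move L, go to H
H | ##__[#]##
At halt the head is at cell 4.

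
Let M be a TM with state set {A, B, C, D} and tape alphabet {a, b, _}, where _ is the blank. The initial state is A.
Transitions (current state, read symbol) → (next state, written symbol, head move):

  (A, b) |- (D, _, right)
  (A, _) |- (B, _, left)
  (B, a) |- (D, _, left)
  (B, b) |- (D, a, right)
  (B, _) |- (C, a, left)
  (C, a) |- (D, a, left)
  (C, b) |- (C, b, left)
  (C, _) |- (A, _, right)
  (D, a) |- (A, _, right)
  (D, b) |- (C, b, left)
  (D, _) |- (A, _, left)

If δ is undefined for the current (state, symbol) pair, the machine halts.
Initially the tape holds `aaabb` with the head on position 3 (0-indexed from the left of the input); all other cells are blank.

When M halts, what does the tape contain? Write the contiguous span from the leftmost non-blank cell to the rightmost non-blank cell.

a_aa

A | aaa[b]b_   read b → write _, move right, go to D
D | aaa_[b]_   read b → write b, move left, go to C
C | aaa[_]b_   read _ → write _, move right, go to A
A | aaa_[b]_   read b → write _, move right, go to D
D | aaa__[_]   read _ → write _, move left, go to A
A | aaa_[_]_   read _ → write _, move left, go to B
B | aaa[_]__   read _ → write a, move left, go to C
C | aa[a]a__   read a → write a, move left, go to D
D | a[a]aa__   read a → write _, move right, go to A
A | a_[a]a__
The non-blank tape span at halt is a_aa.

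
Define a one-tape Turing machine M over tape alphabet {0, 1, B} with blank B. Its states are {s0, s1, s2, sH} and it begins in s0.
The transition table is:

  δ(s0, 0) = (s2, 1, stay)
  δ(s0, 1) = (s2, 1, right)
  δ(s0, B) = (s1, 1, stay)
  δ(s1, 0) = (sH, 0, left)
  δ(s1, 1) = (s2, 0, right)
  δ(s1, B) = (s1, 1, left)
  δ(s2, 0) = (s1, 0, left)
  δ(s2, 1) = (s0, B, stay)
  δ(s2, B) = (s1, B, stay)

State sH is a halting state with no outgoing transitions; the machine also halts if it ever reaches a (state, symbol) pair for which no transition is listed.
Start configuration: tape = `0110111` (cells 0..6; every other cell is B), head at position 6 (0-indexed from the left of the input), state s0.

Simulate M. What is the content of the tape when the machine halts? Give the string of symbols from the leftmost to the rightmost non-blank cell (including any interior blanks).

011011001

s0 | 011011[1]BB   read 1 → write 1, move right, go to s2
s2 | 0110111[B]B   read B → write B, move stay, go to s1
s1 | 0110111[B]B   read B → write 1, move left, go to s1
s1 | 011011[1]1B   read 1 → write 0, move right, go to s2
s2 | 0110110[1]B   read 1 → write B, move stay, go to s0
s0 | 0110110[B]B   read B → write 1, move stay, go to s1
s1 | 0110110[1]B   read 1 → write 0, move right, go to s2
s2 | 01101100[B]   read B → write B, move stay, go to s1
s1 | 01101100[B]   read B → write 1, move left, go to s1
s1 | 0110110[0]1   read 0 → write 0, move left, go to sH
sH | 011011[0]01
The non-blank tape span at halt is 011011001.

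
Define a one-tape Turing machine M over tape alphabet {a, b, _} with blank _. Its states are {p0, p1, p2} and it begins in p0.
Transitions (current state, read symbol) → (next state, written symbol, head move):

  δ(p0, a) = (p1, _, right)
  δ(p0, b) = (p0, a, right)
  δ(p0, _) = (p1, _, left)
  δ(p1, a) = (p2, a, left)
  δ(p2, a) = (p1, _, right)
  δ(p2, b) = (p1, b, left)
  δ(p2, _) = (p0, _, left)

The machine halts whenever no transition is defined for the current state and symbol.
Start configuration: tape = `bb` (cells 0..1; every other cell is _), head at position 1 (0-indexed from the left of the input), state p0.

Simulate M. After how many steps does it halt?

4

state=p0 head=1 tape=_b[b]_   (p0,b)→(p0,a,right)
state=p0 head=2 tape=_ba[_]   (p0,_)→(p1,_,left)
state=p1 head=1 tape=_b[a]_   (p1,a)→(p2,a,left)
state=p2 head=0 tape=_[b]a_   (p2,b)→(p1,b,left)
state=p1 head=-1 tape=[_]ba_
M halts after 4 transitions.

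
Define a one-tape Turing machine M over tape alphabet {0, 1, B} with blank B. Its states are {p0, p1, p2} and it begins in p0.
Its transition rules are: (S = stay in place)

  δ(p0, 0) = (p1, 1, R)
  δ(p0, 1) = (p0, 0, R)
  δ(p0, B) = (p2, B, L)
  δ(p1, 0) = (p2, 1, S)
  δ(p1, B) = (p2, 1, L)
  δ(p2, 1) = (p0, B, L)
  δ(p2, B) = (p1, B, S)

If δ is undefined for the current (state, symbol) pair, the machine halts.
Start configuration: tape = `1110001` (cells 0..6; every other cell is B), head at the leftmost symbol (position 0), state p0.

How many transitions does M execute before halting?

8

state=p0 head=0 tape=[1]110001   (p0,1)→(p0,0,R)
state=p0 head=1 tape=0[1]10001   (p0,1)→(p0,0,R)
state=p0 head=2 tape=00[1]0001   (p0,1)→(p0,0,R)
state=p0 head=3 tape=000[0]001   (p0,0)→(p1,1,R)
state=p1 head=4 tape=0001[0]01   (p1,0)→(p2,1,S)
state=p2 head=4 tape=0001[1]01   (p2,1)→(p0,B,L)
state=p0 head=3 tape=000[1]B01   (p0,1)→(p0,0,R)
state=p0 head=4 tape=0000[B]01   (p0,B)→(p2,B,L)
state=p2 head=3 tape=000[0]B01
M halts after 8 transitions.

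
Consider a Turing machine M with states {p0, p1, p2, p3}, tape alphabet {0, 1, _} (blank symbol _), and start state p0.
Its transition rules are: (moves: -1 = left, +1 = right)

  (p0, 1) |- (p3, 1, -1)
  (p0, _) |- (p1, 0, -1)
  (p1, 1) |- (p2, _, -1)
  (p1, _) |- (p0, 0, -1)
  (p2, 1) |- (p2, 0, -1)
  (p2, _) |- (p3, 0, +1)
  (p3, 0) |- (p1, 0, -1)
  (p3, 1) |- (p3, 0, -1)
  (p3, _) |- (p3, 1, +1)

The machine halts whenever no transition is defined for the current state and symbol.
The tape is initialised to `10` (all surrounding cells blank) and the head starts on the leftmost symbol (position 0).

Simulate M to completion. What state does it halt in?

state=p0 head=0 tape=___[1]0   (p0,1)→(p3,1,-1)
state=p3 head=-1 tape=__[_]10   (p3,_)→(p3,1,+1)
state=p3 head=0 tape=__1[1]0   (p3,1)→(p3,0,-1)
state=p3 head=-1 tape=__[1]00   (p3,1)→(p3,0,-1)
state=p3 head=-2 tape=_[_]000   (p3,_)→(p3,1,+1)
state=p3 head=-1 tape=_1[0]00   (p3,0)→(p1,0,-1)
state=p1 head=-2 tape=_[1]000   (p1,1)→(p2,_,-1)
state=p2 head=-3 tape=[_]_000   (p2,_)→(p3,0,+1)
state=p3 head=-2 tape=0[_]000   (p3,_)→(p3,1,+1)
state=p3 head=-1 tape=01[0]00   (p3,0)→(p1,0,-1)
state=p1 head=-2 tape=0[1]000   (p1,1)→(p2,_,-1)
state=p2 head=-3 tape=[0]_000
No transition is defined for (p2, 0); M halts in state p2.

p2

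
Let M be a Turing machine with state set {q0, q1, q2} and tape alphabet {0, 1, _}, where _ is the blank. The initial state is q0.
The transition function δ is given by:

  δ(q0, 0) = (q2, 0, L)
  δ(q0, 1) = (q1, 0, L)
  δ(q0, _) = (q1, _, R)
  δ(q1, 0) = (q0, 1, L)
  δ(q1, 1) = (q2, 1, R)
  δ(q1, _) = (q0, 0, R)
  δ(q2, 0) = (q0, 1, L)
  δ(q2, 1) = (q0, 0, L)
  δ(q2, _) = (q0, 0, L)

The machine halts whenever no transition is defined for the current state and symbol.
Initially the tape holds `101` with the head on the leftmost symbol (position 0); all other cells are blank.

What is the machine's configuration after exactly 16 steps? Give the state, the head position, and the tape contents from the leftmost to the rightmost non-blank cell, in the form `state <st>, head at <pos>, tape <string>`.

state q0, head at -2, tape 001101

q0 | ___[1]01   read 1 → write 0, move L, go to q1
q1 | __[_]001   read _ → write 0, move R, go to q0
q0 | __0[0]01   read 0 → write 0, move L, go to q2
q2 | __[0]001   read 0 → write 1, move L, go to q0
q0 | _[_]1001   read _ → write _, move R, go to q1
q1 | __[1]001   read 1 → write 1, move R, go to q2
q2 | __1[0]01   read 0 → write 1, move L, go to q0
q0 | __[1]101   read 1 → write 0, move L, go to q1
q1 | _[_]0101   read _ → write 0, move R, go to q0
q0 | _0[0]101   read 0 → write 0, move L, go to q2
q2 | _[0]0101   read 0 → write 1, move L, go to q0
q0 | [_]10101   read _ → write _, move R, go to q1
q1 | _[1]0101   read 1 → write 1, move R, go to q2
q2 | _1[0]101   read 0 → write 1, move L, go to q0
q0 | _[1]1101   read 1 → write 0, move L, go to q1
q1 | [_]01101   read _ → write 0, move R, go to q0
q0 | 0[0]1101
After 16 steps: state q0, head at -2, tape 001101.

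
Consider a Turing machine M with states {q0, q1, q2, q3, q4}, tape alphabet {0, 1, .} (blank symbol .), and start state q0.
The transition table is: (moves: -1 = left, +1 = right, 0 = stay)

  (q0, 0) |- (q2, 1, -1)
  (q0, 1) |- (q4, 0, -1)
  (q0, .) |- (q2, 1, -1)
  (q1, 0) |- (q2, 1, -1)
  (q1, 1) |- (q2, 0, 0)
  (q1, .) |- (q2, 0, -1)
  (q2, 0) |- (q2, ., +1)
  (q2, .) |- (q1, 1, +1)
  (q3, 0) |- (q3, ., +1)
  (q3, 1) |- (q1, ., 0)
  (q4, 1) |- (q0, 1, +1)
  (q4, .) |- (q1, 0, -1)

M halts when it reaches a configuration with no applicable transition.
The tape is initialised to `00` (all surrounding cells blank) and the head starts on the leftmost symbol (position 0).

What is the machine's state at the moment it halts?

q2

q0 | .[0]0..   read 0 → write 1, move -1, go to q2
q2 | [.]10..   read . → write 1, move +1, go to q1
q1 | 1[1]0..   read 1 → write 0, move 0, go to q2
q2 | 1[0]0..   read 0 → write ., move +1, go to q2
q2 | 1.[0]..   read 0 → write ., move +1, go to q2
q2 | 1..[.].   read . → write 1, move +1, go to q1
q1 | 1..1[.]   read . → write 0, move -1, go to q2
q2 | 1..[1]0
No transition is defined for (q2, 1); M halts in state q2.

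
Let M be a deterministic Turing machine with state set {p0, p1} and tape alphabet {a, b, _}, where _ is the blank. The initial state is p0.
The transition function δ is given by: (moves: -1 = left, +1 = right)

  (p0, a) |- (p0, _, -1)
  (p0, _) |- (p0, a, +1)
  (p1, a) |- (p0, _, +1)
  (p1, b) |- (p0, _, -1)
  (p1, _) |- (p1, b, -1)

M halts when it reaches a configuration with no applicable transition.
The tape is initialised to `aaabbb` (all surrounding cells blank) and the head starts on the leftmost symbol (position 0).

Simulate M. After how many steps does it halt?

state=p0 head=0 tape=___[a]aabbb   (p0,a)→(p0,_,-1)
state=p0 head=-1 tape=__[_]_aabbb   (p0,_)→(p0,a,+1)
state=p0 head=0 tape=__a[_]aabbb   (p0,_)→(p0,a,+1)
state=p0 head=1 tape=__aa[a]abbb   (p0,a)→(p0,_,-1)
state=p0 head=0 tape=__a[a]_abbb   (p0,a)→(p0,_,-1)
state=p0 head=-1 tape=__[a]__abbb   (p0,a)→(p0,_,-1)
state=p0 head=-2 tape=_[_]___abbb   (p0,_)→(p0,a,+1)
state=p0 head=-1 tape=_a[_]__abbb   (p0,_)→(p0,a,+1)
state=p0 head=0 tape=_aa[_]_abbb   (p0,_)→(p0,a,+1)
state=p0 head=1 tape=_aaa[_]abbb   (p0,_)→(p0,a,+1)
state=p0 head=2 tape=_aaaa[a]bbb   (p0,a)→(p0,_,-1)
state=p0 head=1 tape=_aaa[a]_bbb   (p0,a)→(p0,_,-1)
state=p0 head=0 tape=_aa[a]__bbb   (p0,a)→(p0,_,-1)
state=p0 head=-1 tape=_a[a]___bbb   (p0,a)→(p0,_,-1)
state=p0 head=-2 tape=_[a]____bbb   (p0,a)→(p0,_,-1)
state=p0 head=-3 tape=[_]_____bbb   (p0,_)→(p0,a,+1)
state=p0 head=-2 tape=a[_]____bbb   (p0,_)→(p0,a,+1)
state=p0 head=-1 tape=aa[_]___bbb   (p0,_)→(p0,a,+1)
state=p0 head=0 tape=aaa[_]__bbb   (p0,_)→(p0,a,+1)
state=p0 head=1 tape=aaaa[_]_bbb   (p0,_)→(p0,a,+1)
state=p0 head=2 tape=aaaaa[_]bbb   (p0,_)→(p0,a,+1)
state=p0 head=3 tape=aaaaaa[b]bb
M halts after 21 transitions.

21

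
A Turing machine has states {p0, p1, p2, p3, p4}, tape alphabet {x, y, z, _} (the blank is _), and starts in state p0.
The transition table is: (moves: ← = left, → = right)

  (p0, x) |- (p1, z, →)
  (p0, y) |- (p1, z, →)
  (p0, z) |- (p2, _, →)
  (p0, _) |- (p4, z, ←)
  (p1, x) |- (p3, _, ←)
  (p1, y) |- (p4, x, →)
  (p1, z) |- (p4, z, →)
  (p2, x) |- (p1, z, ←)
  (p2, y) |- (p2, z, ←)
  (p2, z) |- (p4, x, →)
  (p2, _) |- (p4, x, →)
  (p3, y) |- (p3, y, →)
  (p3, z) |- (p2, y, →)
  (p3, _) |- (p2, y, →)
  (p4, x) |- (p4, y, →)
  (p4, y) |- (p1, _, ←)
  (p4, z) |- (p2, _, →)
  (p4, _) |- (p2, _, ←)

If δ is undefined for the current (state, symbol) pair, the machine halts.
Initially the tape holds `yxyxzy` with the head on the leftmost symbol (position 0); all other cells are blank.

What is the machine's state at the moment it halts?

p1

state=p0 head=0 tape=[y]xyxzy__   (p0,y)→(p1,z,→)
state=p1 head=1 tape=z[x]yxzy__   (p1,x)→(p3,_,←)
state=p3 head=0 tape=[z]_yxzy__   (p3,z)→(p2,y,→)
state=p2 head=1 tape=y[_]yxzy__   (p2,_)→(p4,x,→)
state=p4 head=2 tape=yx[y]xzy__   (p4,y)→(p1,_,←)
state=p1 head=1 tape=y[x]_xzy__   (p1,x)→(p3,_,←)
state=p3 head=0 tape=[y]__xzy__   (p3,y)→(p3,y,→)
state=p3 head=1 tape=y[_]_xzy__   (p3,_)→(p2,y,→)
state=p2 head=2 tape=yy[_]xzy__   (p2,_)→(p4,x,→)
state=p4 head=3 tape=yyx[x]zy__   (p4,x)→(p4,y,→)
state=p4 head=4 tape=yyxy[z]y__   (p4,z)→(p2,_,→)
state=p2 head=5 tape=yyxy_[y]__   (p2,y)→(p2,z,←)
state=p2 head=4 tape=yyxy[_]z__   (p2,_)→(p4,x,→)
state=p4 head=5 tape=yyxyx[z]__   (p4,z)→(p2,_,→)
state=p2 head=6 tape=yyxyx_[_]_   (p2,_)→(p4,x,→)
state=p4 head=7 tape=yyxyx_x[_]   (p4,_)→(p2,_,←)
state=p2 head=6 tape=yyxyx_[x]_   (p2,x)→(p1,z,←)
state=p1 head=5 tape=yyxyx[_]z_
No transition is defined for (p1, _); M halts in state p1.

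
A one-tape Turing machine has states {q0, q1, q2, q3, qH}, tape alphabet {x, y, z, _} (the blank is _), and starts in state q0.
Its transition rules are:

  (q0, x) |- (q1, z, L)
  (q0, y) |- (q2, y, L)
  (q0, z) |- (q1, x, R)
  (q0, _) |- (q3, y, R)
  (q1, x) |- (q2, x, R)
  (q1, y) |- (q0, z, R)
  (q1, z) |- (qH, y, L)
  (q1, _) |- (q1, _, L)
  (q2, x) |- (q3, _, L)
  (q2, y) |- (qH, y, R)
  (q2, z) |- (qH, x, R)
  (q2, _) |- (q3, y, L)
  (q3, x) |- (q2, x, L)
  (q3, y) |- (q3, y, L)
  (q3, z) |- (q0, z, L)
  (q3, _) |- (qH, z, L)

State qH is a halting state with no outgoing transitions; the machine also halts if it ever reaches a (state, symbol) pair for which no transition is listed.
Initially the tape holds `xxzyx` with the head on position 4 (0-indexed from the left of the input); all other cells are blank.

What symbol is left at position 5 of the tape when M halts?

state=q0 head=4 tape=xxzy[x]_   (q0,x)→(q1,z,L)
state=q1 head=3 tape=xxz[y]z_   (q1,y)→(q0,z,R)
state=q0 head=4 tape=xxzz[z]_   (q0,z)→(q1,x,R)
state=q1 head=5 tape=xxzzx[_]   (q1,_)→(q1,_,L)
state=q1 head=4 tape=xxzz[x]_   (q1,x)→(q2,x,R)
state=q2 head=5 tape=xxzzx[_]   (q2,_)→(q3,y,L)
state=q3 head=4 tape=xxzz[x]y   (q3,x)→(q2,x,L)
state=q2 head=3 tape=xxz[z]xy   (q2,z)→(qH,x,R)
state=qH head=4 tape=xxzx[x]y
Cell 5 holds y when M halts.

y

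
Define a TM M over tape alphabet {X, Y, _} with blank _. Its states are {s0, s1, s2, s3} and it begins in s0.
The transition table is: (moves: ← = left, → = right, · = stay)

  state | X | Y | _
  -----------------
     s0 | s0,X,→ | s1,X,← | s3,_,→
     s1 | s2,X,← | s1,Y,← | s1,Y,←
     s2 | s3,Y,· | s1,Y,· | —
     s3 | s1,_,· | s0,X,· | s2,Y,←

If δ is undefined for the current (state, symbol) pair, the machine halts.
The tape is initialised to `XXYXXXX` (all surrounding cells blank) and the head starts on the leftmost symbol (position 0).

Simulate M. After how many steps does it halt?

s0 | [X]XYXXXX__   read X → write X, move →, go to s0
s0 | X[X]YXXXX__   read X → write X, move →, go to s0
s0 | XX[Y]XXXX__   read Y → write X, move ←, go to s1
s1 | X[X]XXXXX__   read X → write X, move ←, go to s2
s2 | [X]XXXXXX__   read X → write Y, move ·, go to s3
s3 | [Y]XXXXXX__   read Y → write X, move ·, go to s0
s0 | [X]XXXXXX__   read X → write X, move →, go to s0
s0 | X[X]XXXXX__   read X → write X, move →, go to s0
s0 | XX[X]XXXX__   read X → write X, move →, go to s0
s0 | XXX[X]XXX__   read X → write X, move →, go to s0
s0 | XXXX[X]XX__   read X → write X, move →, go to s0
s0 | XXXXX[X]X__   read X → write X, move →, go to s0
s0 | XXXXXX[X]__   read X → write X, move →, go to s0
s0 | XXXXXXX[_]_   read _ → write _, move →, go to s3
s3 | XXXXXXX_[_]   read _ → write Y, move ←, go to s2
s2 | XXXXXXX[_]Y
M halts after 15 transitions.

15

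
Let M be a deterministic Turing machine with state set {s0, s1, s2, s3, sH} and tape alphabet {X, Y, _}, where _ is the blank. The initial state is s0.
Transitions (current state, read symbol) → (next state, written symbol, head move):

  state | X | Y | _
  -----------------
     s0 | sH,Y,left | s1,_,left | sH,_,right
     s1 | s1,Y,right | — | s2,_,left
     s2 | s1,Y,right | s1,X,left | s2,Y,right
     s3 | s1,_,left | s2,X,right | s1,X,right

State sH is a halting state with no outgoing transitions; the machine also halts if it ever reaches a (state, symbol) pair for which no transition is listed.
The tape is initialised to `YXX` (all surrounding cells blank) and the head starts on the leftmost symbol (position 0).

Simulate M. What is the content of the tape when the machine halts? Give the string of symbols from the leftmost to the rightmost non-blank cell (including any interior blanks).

state=s0 head=0 tape=__[Y]XX_   (s0,Y)→(s1,_,left)
state=s1 head=-1 tape=_[_]_XX_   (s1,_)→(s2,_,left)
state=s2 head=-2 tape=[_]__XX_   (s2,_)→(s2,Y,right)
state=s2 head=-1 tape=Y[_]_XX_   (s2,_)→(s2,Y,right)
state=s2 head=0 tape=YY[_]XX_   (s2,_)→(s2,Y,right)
state=s2 head=1 tape=YYY[X]X_   (s2,X)→(s1,Y,right)
state=s1 head=2 tape=YYYY[X]_   (s1,X)→(s1,Y,right)
state=s1 head=3 tape=YYYYY[_]   (s1,_)→(s2,_,left)
state=s2 head=2 tape=YYYY[Y]_   (s2,Y)→(s1,X,left)
state=s1 head=1 tape=YYY[Y]X_
The non-blank tape span at halt is YYYYX.

YYYYX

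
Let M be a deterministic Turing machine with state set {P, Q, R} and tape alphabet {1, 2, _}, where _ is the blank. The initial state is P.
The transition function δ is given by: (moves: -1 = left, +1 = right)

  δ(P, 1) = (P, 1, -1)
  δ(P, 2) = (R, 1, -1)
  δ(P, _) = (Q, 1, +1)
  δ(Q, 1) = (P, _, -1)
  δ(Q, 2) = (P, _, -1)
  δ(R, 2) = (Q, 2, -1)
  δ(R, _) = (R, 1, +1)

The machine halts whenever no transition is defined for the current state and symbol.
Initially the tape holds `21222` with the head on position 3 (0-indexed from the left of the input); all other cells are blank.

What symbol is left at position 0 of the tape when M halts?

1

P | _212[2]2   read 2 → write 1, move -1, go to R
R | _21[2]12   read 2 → write 2, move -1, go to Q
Q | _2[1]212   read 1 → write _, move -1, go to P
P | _[2]_212   read 2 → write 1, move -1, go to R
R | [_]1_212   read _ → write 1, move +1, go to R
R | 1[1]_212
Cell 0 holds 1 when M halts.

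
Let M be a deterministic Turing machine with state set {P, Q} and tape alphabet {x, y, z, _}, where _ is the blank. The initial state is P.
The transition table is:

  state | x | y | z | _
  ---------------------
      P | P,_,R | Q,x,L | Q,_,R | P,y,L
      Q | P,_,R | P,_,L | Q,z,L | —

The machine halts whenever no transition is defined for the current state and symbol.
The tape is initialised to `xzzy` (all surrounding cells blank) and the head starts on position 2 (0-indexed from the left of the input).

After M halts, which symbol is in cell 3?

_

P | xz[z]y   read z → write _, move R, go to Q
Q | xz_[y]   read y → write _, move L, go to P
P | xz[_]_   read _ → write y, move L, go to P
P | x[z]y_   read z → write _, move R, go to Q
Q | x_[y]_   read y → write _, move L, go to P
P | x[_]__   read _ → write y, move L, go to P
P | [x]y__   read x → write _, move R, go to P
P | _[y]__   read y → write x, move L, go to Q
Q | [_]x__
Cell 3 holds _ when M halts.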